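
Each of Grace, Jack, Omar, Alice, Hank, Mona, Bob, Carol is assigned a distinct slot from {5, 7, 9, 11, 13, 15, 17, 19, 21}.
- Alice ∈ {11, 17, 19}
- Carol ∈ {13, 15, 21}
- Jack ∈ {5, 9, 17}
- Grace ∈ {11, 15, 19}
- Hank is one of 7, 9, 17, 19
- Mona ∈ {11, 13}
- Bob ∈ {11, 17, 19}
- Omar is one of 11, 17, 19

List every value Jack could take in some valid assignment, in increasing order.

5, 9

The 3 variables Omar, Alice, Bob are confined to {11, 17, 19}, which locks those values in; drop them from Grace, Jack, Hank, Mona.
Grace's domain is down to {15}, so Grace = 15. Strike 15 from Carol.
Mona's domain is down to {13}, so Mona = 13. Strike 13 from Carol.
Carol has just one choice, so Carol = 21.
No further eliminations apply; Jack can still be any of 5, 9.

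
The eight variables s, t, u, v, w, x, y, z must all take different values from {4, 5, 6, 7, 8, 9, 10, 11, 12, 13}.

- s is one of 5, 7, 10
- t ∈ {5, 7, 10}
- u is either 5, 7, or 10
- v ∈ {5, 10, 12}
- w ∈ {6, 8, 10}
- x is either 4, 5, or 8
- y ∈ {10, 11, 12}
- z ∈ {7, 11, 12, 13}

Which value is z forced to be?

s, t, u share exactly the 3 values {5, 7, 10}; by pigeonhole those values go to them, so strike 5, 7, 10 from v, w, x, y, z.
v's domain is down to {12}, so v = 12. Strike 12 from y, z.
y must be 11 (only option left). Remove 11 from z.
So z = 13.

13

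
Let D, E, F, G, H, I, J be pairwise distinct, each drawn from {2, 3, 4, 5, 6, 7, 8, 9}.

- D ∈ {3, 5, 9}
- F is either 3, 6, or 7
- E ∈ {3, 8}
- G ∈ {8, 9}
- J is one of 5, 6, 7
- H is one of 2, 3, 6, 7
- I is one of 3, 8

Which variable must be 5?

D

The 7 variables draw from only 7 values {2, 3, 5, 6, 7, 8, 9}, so each is used; only H can be 2, hence H = 2.
E and I share exactly the 2 values {3, 8}; by pigeonhole those values go to them, so strike 3, 8 from D, F, G.
G must be 9 (only option left). Remove 9 from D.
So 5 goes to D.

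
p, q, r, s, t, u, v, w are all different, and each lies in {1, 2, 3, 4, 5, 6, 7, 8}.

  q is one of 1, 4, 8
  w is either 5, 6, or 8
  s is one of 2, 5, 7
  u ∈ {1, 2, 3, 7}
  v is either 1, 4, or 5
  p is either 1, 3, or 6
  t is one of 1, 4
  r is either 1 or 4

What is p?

3

r and t share exactly the 2 values {1, 4}; by pigeonhole those values go to them, so strike 1, 4 from p, q, u, v.
q has just one choice, so q = 8. Strike 8 from w.
v has just one choice, so v = 5. Strike 5 from s, w.
w must be 6 (only option left). Strike 6 from p.
So p = 3.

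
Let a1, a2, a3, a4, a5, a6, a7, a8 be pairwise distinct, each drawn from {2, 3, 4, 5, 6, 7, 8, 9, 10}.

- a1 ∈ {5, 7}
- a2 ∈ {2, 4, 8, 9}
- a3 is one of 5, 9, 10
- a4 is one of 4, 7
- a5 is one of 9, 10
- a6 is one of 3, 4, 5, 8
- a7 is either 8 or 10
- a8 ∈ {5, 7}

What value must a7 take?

Among the 8 variables, 2 fits only a2 (and all 8 values in {2, 3, 4, 5, 7, 8, 9, 10} must be used), so a2 = 2.
The 7 still-open variables together cover exactly {3, 4, 5, 7, 8, 9, 10} — 7 values for 7 variables — and 3 appears only in a6's list, so a6 = 3.
The 6 still-open variables together cover exactly {4, 5, 7, 8, 9, 10} — 6 values for 6 variables — and 4 appears only in a4's list, so a4 = 4.
The 5 still-open variables draw from only 5 values {5, 7, 8, 9, 10}, so each is used; only a7 can be 8, hence a7 = 8.

8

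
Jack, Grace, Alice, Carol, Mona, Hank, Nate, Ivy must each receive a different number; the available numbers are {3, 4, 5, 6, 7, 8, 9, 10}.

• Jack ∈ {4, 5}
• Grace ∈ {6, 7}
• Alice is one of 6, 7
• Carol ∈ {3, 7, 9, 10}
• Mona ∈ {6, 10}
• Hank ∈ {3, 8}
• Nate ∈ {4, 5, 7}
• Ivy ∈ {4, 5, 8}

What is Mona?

The 8 variables draw from only 8 values {3, 4, 5, 6, 7, 8, 9, 10}, so each is used; only Carol can be 9, hence Carol = 9.
The 7 still-open variables draw from only 7 values {3, 4, 5, 6, 7, 8, 10}, so each is used; only Hank can be 3, hence Hank = 3.
Among the 6 still-open variables, 8 fits only Ivy (and all 6 values in {4, 5, 6, 7, 8, 10} must be used), so Ivy = 8.
Among the 5 still-open variables, 10 fits only Mona (and all 5 values in {4, 5, 6, 7, 10} must be used), so Mona = 10.

10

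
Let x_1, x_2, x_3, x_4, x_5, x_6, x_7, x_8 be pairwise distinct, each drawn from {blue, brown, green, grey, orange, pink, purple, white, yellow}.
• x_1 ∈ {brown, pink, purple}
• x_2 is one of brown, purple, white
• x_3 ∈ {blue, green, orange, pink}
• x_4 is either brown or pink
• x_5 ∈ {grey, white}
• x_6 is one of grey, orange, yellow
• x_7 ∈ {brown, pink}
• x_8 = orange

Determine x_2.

white

x_8 must be orange (only option left). Eliminate orange elsewhere: x_3, x_6.
x_4 and x_7 share exactly the 2 values {brown, pink}; by pigeonhole those values go to them, so strike brown, pink from x_1, x_2, x_3.
x_1 must be purple (only option left). Eliminate purple elsewhere: x_2.
So x_2 = white.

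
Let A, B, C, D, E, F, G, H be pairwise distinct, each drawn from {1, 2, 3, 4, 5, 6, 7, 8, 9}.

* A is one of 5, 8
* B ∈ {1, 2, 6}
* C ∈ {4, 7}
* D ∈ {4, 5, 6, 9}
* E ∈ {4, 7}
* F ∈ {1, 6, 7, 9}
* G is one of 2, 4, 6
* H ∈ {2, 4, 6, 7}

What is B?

Among the 8 variables, 8 fits only A (and all 8 values in {1, 2, 4, 5, 6, 7, 8, 9} must be used), so A = 8.
The 7 still-open variables together cover exactly {1, 2, 4, 5, 6, 7, 9} — 7 values for 7 variables — and 5 appears only in D's list, so D = 5.
Among the 6 still-open variables, 9 fits only F (and all 6 values in {1, 2, 4, 6, 7, 9} must be used), so F = 9.
The 5 still-open variables together cover exactly {1, 2, 4, 6, 7} — 5 values for 5 variables — and 1 appears only in B's list, so B = 1.

1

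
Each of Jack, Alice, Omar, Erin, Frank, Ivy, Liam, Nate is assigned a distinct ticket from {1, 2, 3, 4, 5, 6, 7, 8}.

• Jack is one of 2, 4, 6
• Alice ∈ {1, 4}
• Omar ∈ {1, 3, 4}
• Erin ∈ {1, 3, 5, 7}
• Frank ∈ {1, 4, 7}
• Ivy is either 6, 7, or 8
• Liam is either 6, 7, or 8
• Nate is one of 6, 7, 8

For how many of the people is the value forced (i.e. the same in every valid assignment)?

The 8 variables draw from only 8 values {1, 2, 3, 4, 5, 6, 7, 8}, so each is used; only Jack can be 2, hence Jack = 2.
Among the 7 still-open variables, 5 fits only Erin (and all 7 values in {1, 3, 4, 5, 6, 7, 8} must be used), so Erin = 5.
The 6 still-open variables draw from only 6 values {1, 3, 4, 6, 7, 8}, so each is used; only Omar can be 3, hence Omar = 3.
Ivy, Liam, Nate share exactly the 3 values {6, 7, 8}; by pigeonhole those values go to them, so strike 6, 7, 8 from Frank.
Determined: Jack=2, Omar=3, Erin=5. The other people each still have more than one consistent value. That makes 3.

3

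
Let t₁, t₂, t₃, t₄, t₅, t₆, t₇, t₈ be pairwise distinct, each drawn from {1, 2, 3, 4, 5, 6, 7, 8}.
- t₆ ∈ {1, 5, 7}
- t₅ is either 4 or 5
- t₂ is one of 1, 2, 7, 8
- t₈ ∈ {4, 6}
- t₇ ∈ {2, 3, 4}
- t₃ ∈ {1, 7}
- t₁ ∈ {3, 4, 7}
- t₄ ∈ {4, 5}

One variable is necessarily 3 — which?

t₁

Among the 8 variables, 6 fits only t₈ (and all 8 values in {1, 2, 3, 4, 5, 6, 7, 8} must be used), so t₈ = 6.
Among the 7 still-open variables, 8 fits only t₂ (and all 7 values in {1, 2, 3, 4, 5, 7, 8} must be used), so t₂ = 8.
Among the 6 still-open variables, 2 fits only t₇ (and all 6 values in {1, 2, 3, 4, 5, 7} must be used), so t₇ = 2.
The 5 still-open variables draw from only 5 values {1, 3, 4, 5, 7}, so each is used; only t₁ can be 3, hence t₁ = 3.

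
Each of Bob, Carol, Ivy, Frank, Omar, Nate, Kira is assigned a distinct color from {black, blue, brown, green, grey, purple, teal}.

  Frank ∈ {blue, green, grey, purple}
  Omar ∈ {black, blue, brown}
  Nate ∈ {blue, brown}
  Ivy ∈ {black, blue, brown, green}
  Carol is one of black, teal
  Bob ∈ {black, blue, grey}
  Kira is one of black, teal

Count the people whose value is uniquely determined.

3

The 7 variables draw from only 7 values {black, blue, brown, green, grey, purple, teal}, so each is used; only Frank can be purple, hence Frank = purple.
Among the 6 still-open variables, green fits only Ivy (and all 6 values in {black, blue, brown, green, grey, teal} must be used), so Ivy = green.
The 5 still-open variables together cover exactly {black, blue, brown, grey, teal} — 5 values for 5 variables — and grey appears only in Bob's list, so Bob = grey.
Carol and Kira between them cover only {black, teal} — a naked pair. Remove those values from Omar.
Determined: Bob=grey, Ivy=green, Frank=purple. The other people each still have more than one consistent value. That makes 3.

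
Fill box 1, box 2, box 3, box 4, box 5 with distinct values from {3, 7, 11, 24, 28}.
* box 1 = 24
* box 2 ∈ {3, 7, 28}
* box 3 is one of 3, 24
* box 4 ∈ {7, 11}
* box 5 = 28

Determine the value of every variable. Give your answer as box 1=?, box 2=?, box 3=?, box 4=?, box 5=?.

box 1 has just one choice, so box 1 = 24. Remove 24 from box 3.
box 3 has just one choice, so box 3 = 3. Eliminate 3 elsewhere: box 2.
box 5 has just one choice, so box 5 = 28. Strike 28 from box 2.
box 2 must be 7 (only option left). Eliminate 7 elsewhere: box 4.
box 4's domain is down to {11}, so box 4 = 11.

box 1=24, box 2=7, box 3=3, box 4=11, box 5=28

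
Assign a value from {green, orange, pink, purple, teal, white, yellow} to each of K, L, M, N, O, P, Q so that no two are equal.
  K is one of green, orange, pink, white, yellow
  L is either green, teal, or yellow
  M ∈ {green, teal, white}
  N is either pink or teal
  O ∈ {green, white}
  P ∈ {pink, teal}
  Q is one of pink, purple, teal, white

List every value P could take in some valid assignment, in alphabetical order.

The 7 variables together cover exactly {green, orange, pink, purple, teal, white, yellow} — 7 values for 7 variables — and orange appears only in K's list, so K = orange.
The 6 still-open variables together cover exactly {green, pink, purple, teal, white, yellow} — 6 values for 6 variables — and purple appears only in Q's list, so Q = purple.
The 5 still-open variables draw from only 5 values {green, pink, teal, white, yellow}, so each is used; only L can be yellow, hence L = yellow.
The 2 variables N and P are confined to {pink, teal}, which locks those values in; drop them from M.
No further eliminations apply; P can still be any of pink, teal.

pink, teal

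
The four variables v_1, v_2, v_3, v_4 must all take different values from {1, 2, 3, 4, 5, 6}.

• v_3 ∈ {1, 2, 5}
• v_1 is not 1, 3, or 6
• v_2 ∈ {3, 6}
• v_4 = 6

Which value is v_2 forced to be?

v_4 must be 6 (only option left). Remove 6 from v_2.
So v_2 = 3.

3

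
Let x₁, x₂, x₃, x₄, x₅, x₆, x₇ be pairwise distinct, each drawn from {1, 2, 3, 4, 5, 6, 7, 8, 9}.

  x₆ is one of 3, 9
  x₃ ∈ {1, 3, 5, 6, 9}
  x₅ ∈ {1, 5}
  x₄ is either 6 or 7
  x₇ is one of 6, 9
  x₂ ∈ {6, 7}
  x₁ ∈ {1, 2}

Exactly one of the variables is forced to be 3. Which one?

x₆

The 7 variables draw from only 7 values {1, 2, 3, 5, 6, 7, 9}, so each is used; only x₁ can be 2, hence x₁ = 2.
x₂ and x₄ between them cover only {6, 7} — a naked pair. Remove those values from x₃, x₇.
That leaves x₇ = 9. Remove 9 from x₃, x₆.
So 3 goes to x₆.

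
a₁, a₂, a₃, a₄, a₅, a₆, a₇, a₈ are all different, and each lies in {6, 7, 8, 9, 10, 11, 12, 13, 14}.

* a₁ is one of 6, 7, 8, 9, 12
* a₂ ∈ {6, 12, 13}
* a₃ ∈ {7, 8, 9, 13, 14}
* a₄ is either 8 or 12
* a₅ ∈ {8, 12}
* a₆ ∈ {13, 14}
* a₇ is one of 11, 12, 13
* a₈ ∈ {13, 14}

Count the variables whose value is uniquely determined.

Among the 8 variables, 11 fits only a₇ (and all 8 values in {6, 7, 8, 9, 11, 12, 13, 14} must be used), so a₇ = 11.
a₄ and a₅ share exactly the 2 values {8, 12}; by pigeonhole those values go to them, so strike 8, 12 from a₁, a₂, a₃.
The 2 variables a₆ and a₈ are confined to {13, 14}, which locks those values in; drop them from a₂, a₃.
a₂ has just one choice, so a₂ = 6. Remove 6 from a₁.
Determined: a₂=6, a₇=11. The other variables each still have more than one consistent value. That makes 2.

2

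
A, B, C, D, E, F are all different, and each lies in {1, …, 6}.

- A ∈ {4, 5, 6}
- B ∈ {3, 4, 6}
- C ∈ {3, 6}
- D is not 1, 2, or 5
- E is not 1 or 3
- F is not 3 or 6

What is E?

2

The 6 variables draw from only 6 values {1, 2, 3, 4, 5, 6}, so each is used; only F can be 1, hence F = 1.
Among the 5 still-open variables, 2 fits only E (and all 5 values in {2, 3, 4, 5, 6} must be used), so E = 2.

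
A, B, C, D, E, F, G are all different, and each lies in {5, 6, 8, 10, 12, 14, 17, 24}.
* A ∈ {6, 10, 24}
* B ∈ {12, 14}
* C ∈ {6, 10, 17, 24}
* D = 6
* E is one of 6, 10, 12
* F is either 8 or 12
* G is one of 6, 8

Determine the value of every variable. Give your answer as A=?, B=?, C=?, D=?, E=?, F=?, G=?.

A=24, B=14, C=17, D=6, E=10, F=12, G=8

D must be 6 (only option left). Remove 6 from A, C, E, G.
G has just one choice, so G = 8. Eliminate 8 elsewhere: F.
That leaves F = 12. Eliminate 12 elsewhere: B, E.
B has just one choice, so B = 14.
E's domain is down to {10}, so E = 10. Strike 10 from A, C.
A has just one choice, so A = 24. Strike 24 from C.
C must be 17 (only option left).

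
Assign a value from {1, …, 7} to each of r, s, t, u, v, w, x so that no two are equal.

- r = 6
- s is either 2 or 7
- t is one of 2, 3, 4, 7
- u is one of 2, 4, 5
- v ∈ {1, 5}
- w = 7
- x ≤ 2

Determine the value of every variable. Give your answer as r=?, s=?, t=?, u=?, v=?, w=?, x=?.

r must be 6 (only option left).
w has just one choice, so w = 7. So s, t can't be 7.
s has just one choice, so s = 2. Remove 2 from t, u, x.
x must be 1 (only option left). So v can't be 1.
v's domain is down to {5}, so v = 5. Eliminate 5 elsewhere: u.
u must be 4 (only option left). So t can't be 4.
t has just one choice, so t = 3.

r=6, s=2, t=3, u=4, v=5, w=7, x=1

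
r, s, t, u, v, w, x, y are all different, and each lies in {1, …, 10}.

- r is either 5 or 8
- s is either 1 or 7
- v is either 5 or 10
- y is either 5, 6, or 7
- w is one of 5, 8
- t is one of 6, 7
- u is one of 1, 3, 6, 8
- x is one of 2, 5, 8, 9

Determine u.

r and w between them cover only {5, 8} — a naked pair. Remove those values from u, v, x, y.
v must be 10 (only option left).
The 2 variables t and y are confined to {6, 7}, which locks those values in; drop them from s, u.
s must be 1 (only option left). Strike 1 from u.
So u = 3.

3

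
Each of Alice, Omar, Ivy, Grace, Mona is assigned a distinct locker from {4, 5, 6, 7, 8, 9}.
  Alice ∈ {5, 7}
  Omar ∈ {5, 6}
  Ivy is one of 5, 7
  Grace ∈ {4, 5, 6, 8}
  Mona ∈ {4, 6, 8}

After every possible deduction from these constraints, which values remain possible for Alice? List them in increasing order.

Alice and Ivy share exactly the 2 values {5, 7}; by pigeonhole those values go to them, so strike 5, 7 from Omar, Grace.
Omar has just one choice, so Omar = 6. Remove 6 from Grace, Mona.
No further eliminations apply; Alice can still be any of 5, 7.

5, 7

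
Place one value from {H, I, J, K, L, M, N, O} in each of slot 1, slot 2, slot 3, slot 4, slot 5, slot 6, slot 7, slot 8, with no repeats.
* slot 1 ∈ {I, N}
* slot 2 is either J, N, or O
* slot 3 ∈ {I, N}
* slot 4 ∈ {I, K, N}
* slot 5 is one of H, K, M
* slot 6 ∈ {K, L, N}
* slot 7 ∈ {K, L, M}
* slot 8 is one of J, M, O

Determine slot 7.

Among the 8 variables, H fits only slot 5 (and all 8 values in {H, I, J, K, L, M, N, O} must be used), so slot 5 = H.
The 2 variables slot 1 and slot 3 are confined to {I, N}, which locks those values in; drop them from slot 2, slot 4, slot 6.
slot 4's domain is down to {K}, so slot 4 = K. Remove K from slot 6, slot 7.
slot 6 must be L (only option left). Eliminate L elsewhere: slot 7.
So slot 7 = M.

M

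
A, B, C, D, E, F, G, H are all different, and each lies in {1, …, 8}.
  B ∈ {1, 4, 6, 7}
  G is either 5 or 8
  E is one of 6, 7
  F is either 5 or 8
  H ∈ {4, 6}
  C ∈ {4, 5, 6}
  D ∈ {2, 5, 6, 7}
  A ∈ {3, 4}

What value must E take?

7

The 8 variables together cover exactly {1, 2, 3, 4, 5, 6, 7, 8} — 8 values for 8 variables — and 1 appears only in B's list, so B = 1.
The 7 still-open variables together cover exactly {2, 3, 4, 5, 6, 7, 8} — 7 values for 7 variables — and 2 appears only in D's list, so D = 2.
The 6 still-open variables draw from only 6 values {3, 4, 5, 6, 7, 8}, so each is used; only A can be 3, hence A = 3.
The 5 still-open variables draw from only 5 values {4, 5, 6, 7, 8}, so each is used; only E can be 7, hence E = 7.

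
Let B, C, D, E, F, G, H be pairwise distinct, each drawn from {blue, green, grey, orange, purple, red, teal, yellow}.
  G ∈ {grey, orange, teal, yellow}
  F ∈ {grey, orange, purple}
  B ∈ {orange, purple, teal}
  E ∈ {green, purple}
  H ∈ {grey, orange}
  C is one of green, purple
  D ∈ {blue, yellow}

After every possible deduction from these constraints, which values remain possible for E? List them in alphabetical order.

Among the 7 variables, blue fits only D (and all 7 values in {blue, green, grey, orange, purple, teal, yellow} must be used), so D = blue.
The 6 still-open variables draw from only 6 values {green, grey, orange, purple, teal, yellow}, so each is used; only G can be yellow, hence G = yellow.
The 5 still-open variables together cover exactly {green, grey, orange, purple, teal} — 5 values for 5 variables — and teal appears only in B's list, so B = teal.
C and E share exactly the 2 values {green, purple}; by pigeonhole those values go to them, so strike green, purple from F.
No further eliminations apply; E can still be any of green, purple.

green, purple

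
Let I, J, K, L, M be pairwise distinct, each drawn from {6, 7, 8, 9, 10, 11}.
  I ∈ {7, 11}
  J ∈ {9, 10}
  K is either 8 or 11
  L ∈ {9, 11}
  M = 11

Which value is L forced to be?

9

M has just one choice, so M = 11. So I, K, L can't be 11.
So L = 9.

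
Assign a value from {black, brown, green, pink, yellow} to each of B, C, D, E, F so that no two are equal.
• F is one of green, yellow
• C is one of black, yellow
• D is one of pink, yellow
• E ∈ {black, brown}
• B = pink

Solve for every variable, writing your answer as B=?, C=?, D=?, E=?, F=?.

B=pink, C=black, D=yellow, E=brown, F=green

B has just one choice, so B = pink. Remove pink from D.
D has just one choice, so D = yellow. So C, F can't be yellow.
That leaves F = green.
That leaves C = black. Strike black from E.
E must be brown (only option left).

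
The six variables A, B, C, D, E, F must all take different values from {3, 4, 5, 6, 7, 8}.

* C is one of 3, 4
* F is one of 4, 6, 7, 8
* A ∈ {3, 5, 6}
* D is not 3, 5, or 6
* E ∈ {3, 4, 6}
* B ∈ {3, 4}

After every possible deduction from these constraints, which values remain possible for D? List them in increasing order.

7, 8

Among the 6 variables, 5 fits only A (and all 6 values in {3, 4, 5, 6, 7, 8} must be used), so A = 5.
The 2 variables B and C are confined to {3, 4}, which locks those values in; drop them from D, E, F.
That leaves E = 6. Strike 6 from F.
No further eliminations apply; D can still be any of 7, 8.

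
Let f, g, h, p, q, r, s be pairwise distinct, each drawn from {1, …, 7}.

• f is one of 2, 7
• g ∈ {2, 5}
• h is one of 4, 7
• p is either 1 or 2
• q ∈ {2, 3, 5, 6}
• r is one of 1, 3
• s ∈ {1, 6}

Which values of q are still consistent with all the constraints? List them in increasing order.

2, 3, 5, 6

The 7 variables draw from only 7 values {1, 2, 3, 4, 5, 6, 7}, so each is used; only h can be 4, hence h = 4.
Among the 6 still-open variables, 7 fits only f (and all 6 values in {1, 2, 3, 5, 6, 7} must be used), so f = 7.
No further eliminations apply; q can still be any of 2, 3, 5, 6.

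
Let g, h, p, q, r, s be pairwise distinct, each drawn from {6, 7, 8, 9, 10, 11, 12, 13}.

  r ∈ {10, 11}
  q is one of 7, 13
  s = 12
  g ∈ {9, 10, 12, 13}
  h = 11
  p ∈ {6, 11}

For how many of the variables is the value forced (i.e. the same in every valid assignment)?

4

h must be 11 (only option left). Remove 11 from p, r.
That leaves p = 6.
That leaves r = 10. Remove 10 from g.
That leaves s = 12. Remove 12 from g.
Determined: h=11, p=6, r=10, s=12. The other variables each still have more than one consistent value. That makes 4.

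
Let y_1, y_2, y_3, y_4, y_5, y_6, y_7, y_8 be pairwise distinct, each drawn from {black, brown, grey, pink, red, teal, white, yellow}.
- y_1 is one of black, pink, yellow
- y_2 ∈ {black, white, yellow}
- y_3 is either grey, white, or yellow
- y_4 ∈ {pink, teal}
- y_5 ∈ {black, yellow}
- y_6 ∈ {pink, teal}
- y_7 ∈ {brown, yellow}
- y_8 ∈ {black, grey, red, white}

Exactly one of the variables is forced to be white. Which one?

y_2

Among the 8 variables, brown fits only y_7 (and all 8 values in {black, brown, grey, pink, red, teal, white, yellow} must be used), so y_7 = brown.
Among the 7 still-open variables, red fits only y_8 (and all 7 values in {black, grey, pink, red, teal, white, yellow} must be used), so y_8 = red.
The 6 still-open variables together cover exactly {black, grey, pink, teal, white, yellow} — 6 values for 6 variables — and grey appears only in y_3's list, so y_3 = grey.
The 5 still-open variables draw from only 5 values {black, pink, teal, white, yellow}, so each is used; only y_2 can be white, hence y_2 = white.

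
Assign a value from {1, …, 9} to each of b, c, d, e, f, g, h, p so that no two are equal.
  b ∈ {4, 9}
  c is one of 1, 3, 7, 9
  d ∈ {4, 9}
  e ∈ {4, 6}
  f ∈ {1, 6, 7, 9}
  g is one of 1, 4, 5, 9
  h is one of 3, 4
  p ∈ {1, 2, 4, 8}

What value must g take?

5

b and d between them cover only {4, 9} — a naked pair. Remove those values from c, e, f, g, h, p.
e must be 6 (only option left). Strike 6 from f.
h must be 3 (only option left). Strike 3 from c.
The 2 variables c and f are confined to {1, 7}, which locks those values in; drop them from g, p.
So g = 5.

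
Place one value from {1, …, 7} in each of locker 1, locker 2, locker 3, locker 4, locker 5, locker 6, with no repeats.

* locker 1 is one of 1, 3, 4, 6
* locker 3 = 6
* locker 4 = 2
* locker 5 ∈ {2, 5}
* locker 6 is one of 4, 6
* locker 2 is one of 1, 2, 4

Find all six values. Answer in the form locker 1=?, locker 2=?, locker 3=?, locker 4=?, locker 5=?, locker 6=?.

locker 3 must be 6 (only option left). Eliminate 6 elsewhere: locker 1, locker 6.
locker 4 has just one choice, so locker 4 = 2. Strike 2 from locker 2, locker 5.
locker 5 must be 5 (only option left).
locker 6's domain is down to {4}, so locker 6 = 4. Eliminate 4 elsewhere: locker 1, locker 2.
That leaves locker 2 = 1. Eliminate 1 elsewhere: locker 1.
locker 1's domain is down to {3}, so locker 1 = 3.

locker 1=3, locker 2=1, locker 3=6, locker 4=2, locker 5=5, locker 6=4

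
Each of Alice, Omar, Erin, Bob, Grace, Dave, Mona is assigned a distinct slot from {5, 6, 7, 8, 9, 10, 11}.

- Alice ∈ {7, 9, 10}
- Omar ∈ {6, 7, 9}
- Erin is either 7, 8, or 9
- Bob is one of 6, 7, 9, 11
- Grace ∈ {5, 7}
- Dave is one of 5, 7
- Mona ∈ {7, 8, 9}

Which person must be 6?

Omar

Among the 7 variables, 10 fits only Alice (and all 7 values in {5, 6, 7, 8, 9, 10, 11} must be used), so Alice = 10.
Among the 6 still-open variables, 11 fits only Bob (and all 6 values in {5, 6, 7, 8, 9, 11} must be used), so Bob = 11.
The 5 still-open variables together cover exactly {5, 6, 7, 8, 9} — 5 values for 5 variables — and 6 appears only in Omar's list, so Omar = 6.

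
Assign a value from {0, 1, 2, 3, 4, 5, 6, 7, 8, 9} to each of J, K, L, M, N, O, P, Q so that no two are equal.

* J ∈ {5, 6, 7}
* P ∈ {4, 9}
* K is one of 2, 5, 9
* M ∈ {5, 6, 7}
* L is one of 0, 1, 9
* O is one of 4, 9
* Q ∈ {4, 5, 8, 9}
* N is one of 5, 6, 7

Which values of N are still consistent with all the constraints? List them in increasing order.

O and P between them cover only {4, 9} — a naked pair. Remove those values from K, L, Q.
J, M, N between them cover only {5, 6, 7} — a naked triple. Remove those values from K, Q.
K has just one choice, so K = 2.
Q has just one choice, so Q = 8.
No further eliminations apply; N can still be any of 5, 6, 7.

5, 6, 7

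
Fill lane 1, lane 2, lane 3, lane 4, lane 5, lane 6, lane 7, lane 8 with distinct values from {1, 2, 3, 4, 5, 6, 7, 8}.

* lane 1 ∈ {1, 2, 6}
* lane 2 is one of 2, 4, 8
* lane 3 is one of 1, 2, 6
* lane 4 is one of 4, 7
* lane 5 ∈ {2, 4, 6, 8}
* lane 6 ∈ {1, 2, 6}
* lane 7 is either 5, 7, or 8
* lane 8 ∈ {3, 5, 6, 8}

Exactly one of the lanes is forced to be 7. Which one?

lane 4

The 8 variables draw from only 8 values {1, 2, 3, 4, 5, 6, 7, 8}, so each is used; only lane 8 can be 3, hence lane 8 = 3.
The 7 still-open variables together cover exactly {1, 2, 4, 5, 6, 7, 8} — 7 values for 7 variables — and 5 appears only in lane 7's list, so lane 7 = 5.
Among the 6 still-open variables, 7 fits only lane 4 (and all 6 values in {1, 2, 4, 6, 7, 8} must be used), so lane 4 = 7.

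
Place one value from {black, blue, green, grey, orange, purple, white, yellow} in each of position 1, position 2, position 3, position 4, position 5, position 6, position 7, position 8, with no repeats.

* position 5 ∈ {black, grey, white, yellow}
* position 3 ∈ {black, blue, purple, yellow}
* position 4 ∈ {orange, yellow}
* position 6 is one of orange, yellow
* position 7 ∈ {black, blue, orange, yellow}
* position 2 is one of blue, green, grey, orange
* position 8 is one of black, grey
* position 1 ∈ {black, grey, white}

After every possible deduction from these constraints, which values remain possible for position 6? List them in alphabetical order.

Among the 8 variables, green fits only position 2 (and all 8 values in {black, blue, green, grey, orange, purple, white, yellow} must be used), so position 2 = green.
Among the 7 still-open variables, purple fits only position 3 (and all 7 values in {black, blue, grey, orange, purple, white, yellow} must be used), so position 3 = purple.
Among the 6 still-open variables, blue fits only position 7 (and all 6 values in {black, blue, grey, orange, white, yellow} must be used), so position 7 = blue.
The 2 variables position 4 and position 6 are confined to {orange, yellow}, which locks those values in; drop them from position 5.
No further eliminations apply; position 6 can still be any of orange, yellow.

orange, yellow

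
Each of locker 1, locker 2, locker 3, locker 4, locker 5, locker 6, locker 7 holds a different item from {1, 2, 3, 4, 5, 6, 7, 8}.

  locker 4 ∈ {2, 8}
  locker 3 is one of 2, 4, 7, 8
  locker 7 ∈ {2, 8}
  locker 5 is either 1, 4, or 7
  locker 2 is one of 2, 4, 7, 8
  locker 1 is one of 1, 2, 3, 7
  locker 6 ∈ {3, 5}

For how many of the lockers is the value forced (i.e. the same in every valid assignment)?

Among the 7 variables, 5 fits only locker 6 (and all 7 values in {1, 2, 3, 4, 5, 7, 8} must be used), so locker 6 = 5.
The 6 still-open variables draw from only 6 values {1, 2, 3, 4, 7, 8}, so each is used; only locker 1 can be 3, hence locker 1 = 3.
The 5 still-open variables draw from only 5 values {1, 2, 4, 7, 8}, so each is used; only locker 5 can be 1, hence locker 5 = 1.
locker 4 and locker 7 share exactly the 2 values {2, 8}; by pigeonhole those values go to them, so strike 2, 8 from locker 2, locker 3.
Determined: locker 1=3, locker 5=1, locker 6=5. The other lockers each still have more than one consistent value. That makes 3.

3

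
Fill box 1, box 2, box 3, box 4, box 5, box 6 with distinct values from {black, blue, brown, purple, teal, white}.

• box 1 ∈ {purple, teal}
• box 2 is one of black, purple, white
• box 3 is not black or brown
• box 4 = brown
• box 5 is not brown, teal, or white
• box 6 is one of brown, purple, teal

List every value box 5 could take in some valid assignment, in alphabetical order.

black, blue

box 4 has just one choice, so box 4 = brown. Eliminate brown elsewhere: box 6.
box 1 and box 6 between them cover only {purple, teal} — a naked pair. Remove those values from box 2, box 3, box 5.
No further eliminations apply; box 5 can still be any of black, blue.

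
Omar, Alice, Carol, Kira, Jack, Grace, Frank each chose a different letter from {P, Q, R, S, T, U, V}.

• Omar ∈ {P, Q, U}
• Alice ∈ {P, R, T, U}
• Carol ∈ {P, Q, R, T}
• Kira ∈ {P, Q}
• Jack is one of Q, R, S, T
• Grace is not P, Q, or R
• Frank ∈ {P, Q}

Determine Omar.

The 7 variables draw from only 7 values {P, Q, R, S, T, U, V}, so each is used; only Grace can be V, hence Grace = V.
Among the 6 still-open variables, S fits only Jack (and all 6 values in {P, Q, R, S, T, U} must be used), so Jack = S.
Kira and Frank share exactly the 2 values {P, Q}; by pigeonhole those values go to them, so strike P, Q from Omar, Alice, Carol.
So Omar = U.

U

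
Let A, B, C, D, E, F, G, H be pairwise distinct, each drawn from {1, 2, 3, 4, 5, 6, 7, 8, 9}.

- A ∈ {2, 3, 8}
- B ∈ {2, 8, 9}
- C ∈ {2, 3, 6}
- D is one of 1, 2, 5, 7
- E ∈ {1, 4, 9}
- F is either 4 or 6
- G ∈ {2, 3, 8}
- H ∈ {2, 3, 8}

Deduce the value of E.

A, G, H share exactly the 3 values {2, 3, 8}; by pigeonhole those values go to them, so strike 2, 3, 8 from B, C, D.
B has just one choice, so B = 9. Strike 9 from E.
That leaves C = 6. Eliminate 6 elsewhere: F.
That leaves F = 4. Remove 4 from E.
So E = 1.

1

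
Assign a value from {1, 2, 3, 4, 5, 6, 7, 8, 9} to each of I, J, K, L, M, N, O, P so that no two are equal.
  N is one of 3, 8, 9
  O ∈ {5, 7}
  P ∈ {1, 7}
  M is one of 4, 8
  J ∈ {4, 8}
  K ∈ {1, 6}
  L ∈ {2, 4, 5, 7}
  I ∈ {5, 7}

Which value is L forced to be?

I and O share exactly the 2 values {5, 7}; by pigeonhole those values go to them, so strike 5, 7 from L, P.
P must be 1 (only option left). So K can't be 1.
K has just one choice, so K = 6.
J and M share exactly the 2 values {4, 8}; by pigeonhole those values go to them, so strike 4, 8 from L, N.
So L = 2.

2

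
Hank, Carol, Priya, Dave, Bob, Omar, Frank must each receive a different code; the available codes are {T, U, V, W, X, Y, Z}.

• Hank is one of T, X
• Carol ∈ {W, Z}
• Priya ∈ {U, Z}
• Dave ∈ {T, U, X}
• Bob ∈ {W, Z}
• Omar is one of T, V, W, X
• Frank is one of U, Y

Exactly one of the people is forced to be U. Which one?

The 7 variables draw from only 7 values {T, U, V, W, X, Y, Z}, so each is used; only Omar can be V, hence Omar = V.
The 6 still-open variables together cover exactly {T, U, W, X, Y, Z} — 6 values for 6 variables — and Y appears only in Frank's list, so Frank = Y.
The 2 variables Carol and Bob are confined to {W, Z}, which locks those values in; drop them from Priya.
So U goes to Priya.

Priya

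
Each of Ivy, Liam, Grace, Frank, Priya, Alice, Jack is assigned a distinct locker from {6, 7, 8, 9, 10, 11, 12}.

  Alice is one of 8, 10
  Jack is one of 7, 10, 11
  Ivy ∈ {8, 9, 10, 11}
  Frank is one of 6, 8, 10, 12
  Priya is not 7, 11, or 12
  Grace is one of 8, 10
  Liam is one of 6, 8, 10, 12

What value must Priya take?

9

The 7 variables draw from only 7 values {6, 7, 8, 9, 10, 11, 12}, so each is used; only Jack can be 7, hence Jack = 7.
The 6 still-open variables draw from only 6 values {6, 8, 9, 10, 11, 12}, so each is used; only Ivy can be 11, hence Ivy = 11.
The 5 still-open variables together cover exactly {6, 8, 9, 10, 12} — 5 values for 5 variables — and 9 appears only in Priya's list, so Priya = 9.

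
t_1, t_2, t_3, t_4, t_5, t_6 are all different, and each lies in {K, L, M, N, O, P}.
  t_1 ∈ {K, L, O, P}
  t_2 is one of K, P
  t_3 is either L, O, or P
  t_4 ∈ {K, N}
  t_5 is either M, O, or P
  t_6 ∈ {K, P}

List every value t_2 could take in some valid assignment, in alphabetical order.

K, P

The 6 variables draw from only 6 values {K, L, M, N, O, P}, so each is used; only t_5 can be M, hence t_5 = M.
The 5 still-open variables draw from only 5 values {K, L, N, O, P}, so each is used; only t_4 can be N, hence t_4 = N.
t_2 and t_6 between them cover only {K, P} — a naked pair. Remove those values from t_1, t_3.
No further eliminations apply; t_2 can still be any of K, P.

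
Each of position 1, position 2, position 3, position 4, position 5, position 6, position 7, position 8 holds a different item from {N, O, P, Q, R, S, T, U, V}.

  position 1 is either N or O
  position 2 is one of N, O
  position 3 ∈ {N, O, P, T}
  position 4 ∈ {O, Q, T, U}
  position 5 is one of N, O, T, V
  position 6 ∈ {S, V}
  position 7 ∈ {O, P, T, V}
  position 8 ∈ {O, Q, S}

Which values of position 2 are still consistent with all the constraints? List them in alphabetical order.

N, O

The 8 variables together cover exactly {N, O, P, Q, S, T, U, V} — 8 values for 8 variables — and U appears only in position 4's list, so position 4 = U.
The 7 still-open variables together cover exactly {N, O, P, Q, S, T, V} — 7 values for 7 variables — and Q appears only in position 8's list, so position 8 = Q.
Among the 6 still-open variables, S fits only position 6 (and all 6 values in {N, O, P, S, T, V} must be used), so position 6 = S.
position 1 and position 2 share exactly the 2 values {N, O}; by pigeonhole those values go to them, so strike N, O from position 3, position 5, position 7.
No further eliminations apply; position 2 can still be any of N, O.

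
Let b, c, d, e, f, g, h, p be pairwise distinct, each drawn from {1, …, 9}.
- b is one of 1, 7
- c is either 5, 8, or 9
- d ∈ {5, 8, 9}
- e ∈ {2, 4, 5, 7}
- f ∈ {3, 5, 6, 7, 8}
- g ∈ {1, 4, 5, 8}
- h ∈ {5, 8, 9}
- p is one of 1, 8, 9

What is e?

2

c, d, h between them cover only {5, 8, 9} — a naked triple. Remove those values from e, f, g, p.
That leaves p = 1. Remove 1 from b, g.
b has just one choice, so b = 7. Strike 7 from e, f.
That leaves g = 4. So e can't be 4.
So e = 2.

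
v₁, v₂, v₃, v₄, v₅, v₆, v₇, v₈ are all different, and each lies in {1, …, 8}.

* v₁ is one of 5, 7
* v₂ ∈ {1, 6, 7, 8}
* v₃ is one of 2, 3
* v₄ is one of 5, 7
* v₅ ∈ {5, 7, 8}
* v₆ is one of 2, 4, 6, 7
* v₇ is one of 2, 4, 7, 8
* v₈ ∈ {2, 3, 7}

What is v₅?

Among the 8 variables, 1 fits only v₂ (and all 8 values in {1, 2, 3, 4, 5, 6, 7, 8} must be used), so v₂ = 1.
Among the 7 still-open variables, 6 fits only v₆ (and all 7 values in {2, 3, 4, 5, 6, 7, 8} must be used), so v₆ = 6.
Among the 6 still-open variables, 4 fits only v₇ (and all 6 values in {2, 3, 4, 5, 7, 8} must be used), so v₇ = 4.
The 5 still-open variables together cover exactly {2, 3, 5, 7, 8} — 5 values for 5 variables — and 8 appears only in v₅'s list, so v₅ = 8.

8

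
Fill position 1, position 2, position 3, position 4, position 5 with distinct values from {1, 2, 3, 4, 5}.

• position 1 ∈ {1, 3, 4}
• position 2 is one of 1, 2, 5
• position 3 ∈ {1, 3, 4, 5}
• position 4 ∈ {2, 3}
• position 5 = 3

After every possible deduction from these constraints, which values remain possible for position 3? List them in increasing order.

position 5 must be 3 (only option left). Strike 3 from position 1, position 3, position 4.
position 4 has just one choice, so position 4 = 2. So position 2 can't be 2.
No further eliminations apply; position 3 can still be any of 1, 4, 5.

1, 4, 5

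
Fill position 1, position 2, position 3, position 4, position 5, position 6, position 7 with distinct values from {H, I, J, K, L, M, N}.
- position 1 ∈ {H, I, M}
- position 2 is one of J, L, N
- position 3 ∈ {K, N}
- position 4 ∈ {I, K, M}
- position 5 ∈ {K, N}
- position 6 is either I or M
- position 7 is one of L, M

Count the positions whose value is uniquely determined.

3

The 7 variables draw from only 7 values {H, I, J, K, L, M, N}, so each is used; only position 1 can be H, hence position 1 = H.
The 6 still-open variables draw from only 6 values {I, J, K, L, M, N}, so each is used; only position 2 can be J, hence position 2 = J.
Among the 5 still-open variables, L fits only position 7 (and all 5 values in {I, K, L, M, N} must be used), so position 7 = L.
position 3 and position 5 share exactly the 2 values {K, N}; by pigeonhole those values go to them, so strike K, N from position 4.
Determined: position 1=H, position 2=J, position 7=L. The other positions each still have more than one consistent value. That makes 3.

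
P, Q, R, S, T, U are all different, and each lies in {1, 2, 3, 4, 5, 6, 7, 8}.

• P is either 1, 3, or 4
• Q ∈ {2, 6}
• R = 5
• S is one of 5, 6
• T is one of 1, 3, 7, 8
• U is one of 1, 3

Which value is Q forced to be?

R must be 5 (only option left). Strike 5 from S.
S has just one choice, so S = 6. Remove 6 from Q.
So Q = 2.

2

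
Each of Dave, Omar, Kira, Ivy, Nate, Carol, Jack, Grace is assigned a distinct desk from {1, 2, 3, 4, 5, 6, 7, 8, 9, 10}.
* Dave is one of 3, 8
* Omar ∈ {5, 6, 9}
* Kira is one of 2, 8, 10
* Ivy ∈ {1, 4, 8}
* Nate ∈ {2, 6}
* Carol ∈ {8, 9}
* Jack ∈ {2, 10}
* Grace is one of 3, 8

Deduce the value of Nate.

6

Dave and Grace share exactly the 2 values {3, 8}; by pigeonhole those values go to them, so strike 3, 8 from Kira, Ivy, Carol.
That leaves Carol = 9. Eliminate 9 elsewhere: Omar.
Kira and Jack share exactly the 2 values {2, 10}; by pigeonhole those values go to them, so strike 2, 10 from Nate.
So Nate = 6.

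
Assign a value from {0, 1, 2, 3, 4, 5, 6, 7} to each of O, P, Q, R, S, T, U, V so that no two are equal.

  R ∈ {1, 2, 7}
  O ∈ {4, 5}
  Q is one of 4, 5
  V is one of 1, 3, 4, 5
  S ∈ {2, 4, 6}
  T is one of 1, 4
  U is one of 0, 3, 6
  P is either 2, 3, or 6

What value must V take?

3

The 8 variables draw from only 8 values {0, 1, 2, 3, 4, 5, 6, 7}, so each is used; only U can be 0, hence U = 0.
The 7 still-open variables together cover exactly {1, 2, 3, 4, 5, 6, 7} — 7 values for 7 variables — and 7 appears only in R's list, so R = 7.
O and Q between them cover only {4, 5} — a naked pair. Remove those values from S, T, V.
T's domain is down to {1}, so T = 1. Remove 1 from V.
So V = 3.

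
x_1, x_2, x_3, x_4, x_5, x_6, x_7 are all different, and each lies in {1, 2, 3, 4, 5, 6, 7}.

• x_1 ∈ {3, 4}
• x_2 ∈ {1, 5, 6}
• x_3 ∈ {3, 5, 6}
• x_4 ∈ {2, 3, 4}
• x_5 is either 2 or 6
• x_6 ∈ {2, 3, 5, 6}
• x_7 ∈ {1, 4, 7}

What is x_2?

1

The 7 variables draw from only 7 values {1, 2, 3, 4, 5, 6, 7}, so each is used; only x_7 can be 7, hence x_7 = 7.
The 6 still-open variables together cover exactly {1, 2, 3, 4, 5, 6} — 6 values for 6 variables — and 1 appears only in x_2's list, so x_2 = 1.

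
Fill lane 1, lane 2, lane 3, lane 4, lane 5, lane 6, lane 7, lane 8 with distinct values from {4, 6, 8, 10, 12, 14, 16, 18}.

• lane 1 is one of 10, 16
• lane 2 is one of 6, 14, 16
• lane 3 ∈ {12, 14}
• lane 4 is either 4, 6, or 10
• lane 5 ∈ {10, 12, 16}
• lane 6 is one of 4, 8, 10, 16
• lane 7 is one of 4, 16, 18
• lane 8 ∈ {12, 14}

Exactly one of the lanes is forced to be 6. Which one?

Among the 8 variables, 8 fits only lane 6 (and all 8 values in {4, 6, 8, 10, 12, 14, 16, 18} must be used), so lane 6 = 8.
The 7 still-open variables draw from only 7 values {4, 6, 10, 12, 14, 16, 18}, so each is used; only lane 7 can be 18, hence lane 7 = 18.
The 6 still-open variables together cover exactly {4, 6, 10, 12, 14, 16} — 6 values for 6 variables — and 4 appears only in lane 4's list, so lane 4 = 4.
The 5 still-open variables draw from only 5 values {6, 10, 12, 14, 16}, so each is used; only lane 2 can be 6, hence lane 2 = 6.

lane 2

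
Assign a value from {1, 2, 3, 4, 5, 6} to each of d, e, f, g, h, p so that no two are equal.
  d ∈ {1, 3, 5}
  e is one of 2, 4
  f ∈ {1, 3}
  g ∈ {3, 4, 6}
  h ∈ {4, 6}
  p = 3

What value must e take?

p must be 3 (only option left). So d, f, g can't be 3.
f must be 1 (only option left). Strike 1 from d.
That leaves d = 5.
The 3 still-open variables together cover exactly {2, 4, 6} — 3 values for 3 variables — and 2 appears only in e's list, so e = 2.

2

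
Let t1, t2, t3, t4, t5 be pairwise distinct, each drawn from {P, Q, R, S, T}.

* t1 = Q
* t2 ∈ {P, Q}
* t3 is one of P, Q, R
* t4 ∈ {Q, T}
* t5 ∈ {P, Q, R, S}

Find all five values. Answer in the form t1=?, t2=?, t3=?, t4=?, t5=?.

t1's domain is down to {Q}, so t1 = Q. Remove Q from t2, t3, t4, t5.
That leaves t2 = P. Remove P from t3, t5.
t3 has just one choice, so t3 = R. Strike R from t5.
t4 has just one choice, so t4 = T.
t5's domain is down to {S}, so t5 = S.

t1=Q, t2=P, t3=R, t4=T, t5=S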